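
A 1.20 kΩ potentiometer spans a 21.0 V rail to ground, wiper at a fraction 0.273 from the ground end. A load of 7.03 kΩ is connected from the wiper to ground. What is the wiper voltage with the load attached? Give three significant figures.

The wiper splits the pot into (1−α)R = 872.4 Ω above and αR = 327.6 Ω below.
Lower section ‖ load = 313.0 Ω.
V_wiper = 21.0 × 313.0/(872.4 + 313.0) = 5.55 V.

V ≈ 5.55 V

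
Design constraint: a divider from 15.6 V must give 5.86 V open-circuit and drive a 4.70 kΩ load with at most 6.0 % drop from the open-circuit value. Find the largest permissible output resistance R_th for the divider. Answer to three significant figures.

R_th ≤ 300 Ω

Loading drop = R_th/(R_th + R_L) ≤ 0.0600, so R_th ≤ R_L · ε/(1−ε) = 4.70 kΩ × 0.0600/0.9400 = 300 Ω.
(Any R1, R2 with R2/(R1+R2) = 0.376 and R1‖R2 ≤ 300 Ω will meet the spec.)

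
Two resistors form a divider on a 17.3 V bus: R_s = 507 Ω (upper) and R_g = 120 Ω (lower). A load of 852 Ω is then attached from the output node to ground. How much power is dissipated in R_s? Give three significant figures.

P ≈ 405 mW

Total resistance from the source is R_s + (R_g‖R_L) = 612.2 Ω, so I = 17.3/612.2 Ω = 28.26 mA.
P = I²·R_s = (28.26 mA)² × 507 Ω = 405 mW.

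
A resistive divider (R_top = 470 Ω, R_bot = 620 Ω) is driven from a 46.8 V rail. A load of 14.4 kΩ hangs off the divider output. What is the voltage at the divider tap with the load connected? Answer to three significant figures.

V_out ≈ 26.1 V

The load sits in parallel with R_bot: R_bot‖R_L = (620 × 14400) / (620 + 14400) = 594.4 Ω.
V_out = 46.8 × 594.4 / (470 + 594.4) = 46.8 × 594.4/1064 = 26.1 V.
(Unloaded it would have been 26.6 V.)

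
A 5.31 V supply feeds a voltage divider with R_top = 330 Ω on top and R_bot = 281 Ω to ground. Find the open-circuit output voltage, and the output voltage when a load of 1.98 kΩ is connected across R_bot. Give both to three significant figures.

Open-circuit: V = 5.31 × 281/(330 + 281) = 2.44 V.
With the load, R_bot becomes R_bot‖R_L = 246.1 Ω, so V = 5.31 × 246.1/576.1 = 2.27 V.

Unloaded: 2.44 V; loaded: 2.27 V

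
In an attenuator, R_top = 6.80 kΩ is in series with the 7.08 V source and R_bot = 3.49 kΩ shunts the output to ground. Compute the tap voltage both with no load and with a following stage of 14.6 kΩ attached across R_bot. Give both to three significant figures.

Open-circuit: V = 7.08 × 3.49/(6.80 + 3.49) = 2.40 V.
With the load, R_bot becomes R_bot‖R_L = 2.817 kΩ, so V = 7.08 × 2.817/9.617 = 2.07 V.

Unloaded: 2.40 V; loaded: 2.07 V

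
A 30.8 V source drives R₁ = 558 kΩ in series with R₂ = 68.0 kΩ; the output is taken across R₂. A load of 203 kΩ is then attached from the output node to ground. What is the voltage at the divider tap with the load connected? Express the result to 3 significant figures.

The load sits in parallel with R₂: R₂‖R_L = (68.0 × 203) / (68.0 + 203) = 50.94 kΩ.
V_out = 30.8 × 50.94 / (558 + 50.94) = 30.8 × 50.94/608.9 = 2.58 V.

V_out ≈ 2.58 V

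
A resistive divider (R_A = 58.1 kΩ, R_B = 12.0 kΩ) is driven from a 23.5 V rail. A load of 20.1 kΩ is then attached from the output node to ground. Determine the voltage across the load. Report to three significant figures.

V_out ≈ 2.69 V

The load sits in parallel with R_B: R_B‖R_L = (12.0 × 20.1) / (12.0 + 20.1) = 7.514 kΩ.
V_out = 23.5 × 7.514 / (58.1 + 7.514) = 23.5 × 7.514/65.61 = 2.69 V.
(Unloaded it would have been 4.02 V.)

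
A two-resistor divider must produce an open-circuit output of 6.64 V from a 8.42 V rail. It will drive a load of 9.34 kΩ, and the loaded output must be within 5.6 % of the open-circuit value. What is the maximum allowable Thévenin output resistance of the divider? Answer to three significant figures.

R_th ≤ 554 Ω

Loading drop = R_th/(R_th + R_L) ≤ 0.0560, so R_th ≤ R_L · ε/(1−ε) = 9.34 kΩ × 0.0560/0.9440 = 554 Ω.
(Any R1, R2 with R2/(R1+R2) = 0.789 and R1‖R2 ≤ 554 Ω will meet the spec.)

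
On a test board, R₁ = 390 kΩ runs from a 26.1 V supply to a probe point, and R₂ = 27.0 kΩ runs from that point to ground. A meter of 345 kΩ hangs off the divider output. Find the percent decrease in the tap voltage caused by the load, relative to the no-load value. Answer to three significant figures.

The divider's output (Thévenin) resistance is R₁‖R₂ = 25.25 kΩ.
Fractional drop under load = R_th/(R_th + R_L) = 25.25 / (25.25 + 345) = 0.06820.
So the output falls by 6.82 %.

6.82 %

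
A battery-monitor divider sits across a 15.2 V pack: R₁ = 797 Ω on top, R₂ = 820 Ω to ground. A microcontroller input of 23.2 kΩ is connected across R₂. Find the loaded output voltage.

The load sits in parallel with R₂: R₂‖R_L = (820 × 23200) / (820 + 23200) = 792.0 Ω.
V_out = 15.2 × 792.0 / (797 + 792.0) = 15.2 × 792.0/1589 = 7.58 V.

V_out ≈ 7.58 V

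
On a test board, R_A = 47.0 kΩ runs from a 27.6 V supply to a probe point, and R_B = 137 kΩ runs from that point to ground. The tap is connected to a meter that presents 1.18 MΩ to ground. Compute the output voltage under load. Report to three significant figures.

V_out ≈ 20.0 V

The load sits in parallel with R_B: R_B‖R_L = (137 × 1180) / (137 + 1180) = 122.7 kΩ.
V_out = 27.6 × 122.7 / (47.0 + 122.7) = 27.6 × 122.7/169.7 = 20.0 V.
(Unloaded it would have been 20.6 V.)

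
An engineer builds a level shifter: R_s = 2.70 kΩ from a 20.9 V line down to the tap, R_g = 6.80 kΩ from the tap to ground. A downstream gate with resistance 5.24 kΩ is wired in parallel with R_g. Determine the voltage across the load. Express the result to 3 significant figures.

V_out ≈ 10.9 V

The load sits in parallel with R_g: R_g‖R_L = (6.80 × 5.24) / (6.80 + 5.24) = 2.959 kΩ.
V_out = 20.9 × 2.959 / (2.70 + 2.959) = 20.9 × 2.959/5.659 = 10.9 V.
(Unloaded it would have been 15.0 V.)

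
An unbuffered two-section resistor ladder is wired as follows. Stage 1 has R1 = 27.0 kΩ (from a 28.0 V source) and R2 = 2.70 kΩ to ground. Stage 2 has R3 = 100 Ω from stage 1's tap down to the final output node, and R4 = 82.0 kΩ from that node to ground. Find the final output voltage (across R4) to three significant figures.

Stage 2 presents R3+R4 = 82100 Ω as a load on stage 1's tap.
Stage 1's lower leg becomes R2‖(R3+R4) = 2614 Ω, so V_mid = 28.0 × 2614/29610 = 2.472 V.
Stage 2 is itself unloaded: V_out = V_mid × R4/(R3+R4) = 2.472 × 82000/82100 = 2.47 V.

V_out ≈ 2.47 V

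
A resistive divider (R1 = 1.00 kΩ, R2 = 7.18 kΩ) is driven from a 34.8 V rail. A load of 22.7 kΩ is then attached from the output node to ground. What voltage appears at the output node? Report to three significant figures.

V_out ≈ 29.4 V

The load sits in parallel with R2: R2‖R_L = (7.18 × 22.7) / (7.18 + 22.7) = 5.455 kΩ.
V_out = 34.8 × 5.455 / (1.00 + 5.455) = 34.8 × 5.455/6.455 = 29.4 V.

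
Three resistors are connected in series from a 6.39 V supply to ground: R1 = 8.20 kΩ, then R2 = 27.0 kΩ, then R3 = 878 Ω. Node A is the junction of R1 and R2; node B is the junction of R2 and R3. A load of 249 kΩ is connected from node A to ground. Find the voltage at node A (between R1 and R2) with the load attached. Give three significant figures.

V ≈ 4.82 V

Below node A the series string R2+R3 = 27880 Ω sits in parallel with the 249000 Ω load: 25070 Ω.
V_A = 6.39 × 25070/(8200 + 25070) = 4.82 V.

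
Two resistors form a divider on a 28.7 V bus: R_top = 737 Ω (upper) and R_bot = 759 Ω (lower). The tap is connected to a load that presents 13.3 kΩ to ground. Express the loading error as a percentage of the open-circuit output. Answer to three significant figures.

The divider's output (Thévenin) resistance is R_top‖R_bot = 373.9 Ω.
Fractional drop under load = R_th/(R_th + R_L) = 373.9 / (373.9 + 13300) = 0.02735.
So the output falls by 2.73 %.

2.73 %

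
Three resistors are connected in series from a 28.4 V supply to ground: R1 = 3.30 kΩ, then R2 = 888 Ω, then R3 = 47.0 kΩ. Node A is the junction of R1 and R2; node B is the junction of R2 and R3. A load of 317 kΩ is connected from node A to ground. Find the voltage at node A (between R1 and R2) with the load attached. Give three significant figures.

Below node A the series string R2+R3 = 47890 Ω sits in parallel with the 317000 Ω load: 41600 Ω.
V_A = 28.4 × 41600/(3300 + 41600) = 26.3 V.

V ≈ 26.3 V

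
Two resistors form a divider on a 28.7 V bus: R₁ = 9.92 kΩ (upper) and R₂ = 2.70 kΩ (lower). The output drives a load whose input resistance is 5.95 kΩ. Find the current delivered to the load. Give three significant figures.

R₂‖R_L = 1.857 kΩ; V_out = 28.7 × 1.857/11.78 = 4.526 V.
I_L = V_out / R_L = 4.526 / 5.95 kΩ = 0.761 mA.

I_L ≈ 0.761 mA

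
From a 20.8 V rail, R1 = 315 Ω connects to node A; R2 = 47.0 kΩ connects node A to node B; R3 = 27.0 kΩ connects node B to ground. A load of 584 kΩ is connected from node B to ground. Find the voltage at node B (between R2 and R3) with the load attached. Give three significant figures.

At node B, R3 is in parallel with the load: R3‖R_L = 25810 Ω.
Below node A the resistance is R2 + (R3‖R_L) = 72810 Ω, so V_A = 20.8 × 72810/73120 = 20.71 V.
Then V_B = V_A × (R3‖R_L)/(R2 + R3‖R_L) = 20.71 × 25810/72810 = 7.34 V.

V ≈ 7.34 V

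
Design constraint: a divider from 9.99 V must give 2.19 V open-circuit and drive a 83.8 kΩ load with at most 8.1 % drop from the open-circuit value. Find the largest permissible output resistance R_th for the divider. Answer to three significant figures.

R_th ≤ 7.39 kΩ

Loading drop = R_th/(R_th + R_L) ≤ 0.0810, so R_th ≤ R_L · ε/(1−ε) = 83.8 kΩ × 0.0810/0.9190 = 7.39 kΩ.
(Any R1, R2 with R2/(R1+R2) = 0.219 and R1‖R2 ≤ 7.39 kΩ will meet the spec.)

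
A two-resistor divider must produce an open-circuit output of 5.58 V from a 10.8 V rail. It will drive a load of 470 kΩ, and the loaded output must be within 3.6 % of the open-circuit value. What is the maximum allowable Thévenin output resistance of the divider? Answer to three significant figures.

R_th ≤ 17.6 kΩ

Loading drop = R_th/(R_th + R_L) ≤ 0.0360, so R_th ≤ R_L · ε/(1−ε) = 470 kΩ × 0.0360/0.9640 = 17.6 kΩ.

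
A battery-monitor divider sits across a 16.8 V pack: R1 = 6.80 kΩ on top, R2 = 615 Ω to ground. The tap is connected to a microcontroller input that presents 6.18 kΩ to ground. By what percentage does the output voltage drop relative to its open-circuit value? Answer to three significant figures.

8.36 %

Unloaded V = 16.8 × 615/7415 = 1.3934 V.
Loaded: R2‖R_L = 559.3 Ω, giving V = 16.8 × 559.3/7359 = 1.2769 V.
Drop = (1.3934 − 1.2769) / 1.3934 = 8.36 %.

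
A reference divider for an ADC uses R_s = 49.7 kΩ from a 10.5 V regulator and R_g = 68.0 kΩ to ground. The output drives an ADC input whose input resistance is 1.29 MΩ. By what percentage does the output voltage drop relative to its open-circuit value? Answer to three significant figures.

The divider's output (Thévenin) resistance is R_s‖R_g = 28.71 kΩ.
Fractional drop under load = R_th/(R_th + R_L) = 28.71 / (28.71 + 1290) = 0.02177.
So the output falls by 2.18 %.

2.18 %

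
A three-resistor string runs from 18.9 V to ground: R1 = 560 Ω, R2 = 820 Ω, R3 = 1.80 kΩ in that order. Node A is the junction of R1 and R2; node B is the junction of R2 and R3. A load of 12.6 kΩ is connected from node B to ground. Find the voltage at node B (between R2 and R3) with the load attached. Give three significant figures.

At node B, R3 is in parallel with the load: R3‖R_L = 1575 Ω.
Below node A the resistance is R2 + (R3‖R_L) = 2395 Ω, so V_A = 18.9 × 2395/2955 = 15.32 V.
Then V_B = V_A × (R3‖R_L)/(R2 + R3‖R_L) = 15.32 × 1575/2395 = 10.1 V.

V ≈ 10.1 V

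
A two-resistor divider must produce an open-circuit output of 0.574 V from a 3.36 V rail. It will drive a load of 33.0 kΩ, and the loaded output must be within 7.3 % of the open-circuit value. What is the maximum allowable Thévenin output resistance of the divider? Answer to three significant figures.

R_th ≤ 2.60 kΩ

Loading drop = R_th/(R_th + R_L) ≤ 0.0730, so R_th ≤ R_L · ε/(1−ε) = 33.0 kΩ × 0.0730/0.9270 = 2.60 kΩ.
(Any R1, R2 with R2/(R1+R2) = 0.171 and R1‖R2 ≤ 2.60 kΩ will meet the spec.)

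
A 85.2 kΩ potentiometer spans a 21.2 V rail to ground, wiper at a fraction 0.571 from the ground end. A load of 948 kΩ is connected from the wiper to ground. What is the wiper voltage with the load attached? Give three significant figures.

V ≈ 11.8 V

The wiper splits the pot into (1−α)R = 36.55 kΩ above and αR = 48.65 kΩ below.
Lower section ‖ load = 46.27 kΩ.
V_wiper = 21.2 × 46.27/(36.55 + 46.27) = 11.8 V.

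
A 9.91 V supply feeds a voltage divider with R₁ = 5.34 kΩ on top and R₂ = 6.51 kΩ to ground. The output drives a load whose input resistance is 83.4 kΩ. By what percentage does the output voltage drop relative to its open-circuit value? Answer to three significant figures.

3.40 %

The divider's output (Thévenin) resistance is R₁‖R₂ = 2.934 kΩ.
Fractional drop under load = R_th/(R_th + R_L) = 2.934 / (2.934 + 83.4) = 0.03398.
So the output falls by 3.40 %.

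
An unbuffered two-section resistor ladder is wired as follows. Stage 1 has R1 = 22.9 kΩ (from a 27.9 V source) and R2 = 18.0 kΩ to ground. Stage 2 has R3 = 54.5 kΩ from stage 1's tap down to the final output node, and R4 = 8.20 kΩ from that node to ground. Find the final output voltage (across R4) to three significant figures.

V_out ≈ 1.38 V

Stage 2 presents R3+R4 = 62.70 kΩ as a load on stage 1's tap.
Stage 1's lower leg becomes R2‖(R3+R4) = 13.99 kΩ, so V_mid = 27.9 × 13.99/36.89 = 10.58 V.
Stage 2 is itself unloaded: V_out = V_mid × R4/(R3+R4) = 10.58 × 8.20/62.70 = 1.38 V.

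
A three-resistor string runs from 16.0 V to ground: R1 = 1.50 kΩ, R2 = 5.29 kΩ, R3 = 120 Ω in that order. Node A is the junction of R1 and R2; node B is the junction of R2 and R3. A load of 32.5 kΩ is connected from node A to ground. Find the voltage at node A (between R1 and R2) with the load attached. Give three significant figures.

Below node A the series string R2+R3 = 5410 Ω sits in parallel with the 32500 Ω load: 4638 Ω.
V_A = 16.0 × 4638/(1500 + 4638) = 12.1 V.

V ≈ 12.1 V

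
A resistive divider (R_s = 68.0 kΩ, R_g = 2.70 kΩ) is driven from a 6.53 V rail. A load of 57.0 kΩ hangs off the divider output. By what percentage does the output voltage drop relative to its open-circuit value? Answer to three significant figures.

4.36 %

The divider's output (Thévenin) resistance is R_s‖R_g = 2.597 kΩ.
Fractional drop under load = R_th/(R_th + R_L) = 2.597 / (2.597 + 57.0) = 0.04357.
So the output falls by 4.36 %.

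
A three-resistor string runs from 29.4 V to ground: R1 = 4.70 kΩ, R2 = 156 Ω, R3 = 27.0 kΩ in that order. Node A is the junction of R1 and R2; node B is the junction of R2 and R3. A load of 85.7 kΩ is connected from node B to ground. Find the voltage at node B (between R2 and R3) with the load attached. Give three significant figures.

V ≈ 23.8 V

At node B, R3 is in parallel with the load: R3‖R_L = 20530 Ω.
Below node A the resistance is R2 + (R3‖R_L) = 20690 Ω, so V_A = 29.4 × 20690/25390 = 23.96 V.
Then V_B = V_A × (R3‖R_L)/(R2 + R3‖R_L) = 23.96 × 20530/20690 = 23.8 V.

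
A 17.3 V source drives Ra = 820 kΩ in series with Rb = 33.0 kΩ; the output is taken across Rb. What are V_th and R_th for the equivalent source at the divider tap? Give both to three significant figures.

V_th = 0.669 V, R_th = 31.7 kΩ

V_th is the open-circuit tap voltage: 17.3 × 33.0/(820 + 33.0) = 0.669 V.
With the supply zeroed, Ra and Rb appear in parallel from the tap: R_th = Ra‖Rb = (820 × 33.0)/853.0 = 31.7 kΩ.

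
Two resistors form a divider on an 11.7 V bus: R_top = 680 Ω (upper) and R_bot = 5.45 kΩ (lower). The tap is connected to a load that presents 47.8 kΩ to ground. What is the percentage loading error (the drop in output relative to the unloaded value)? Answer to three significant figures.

1.25 %

The divider's output (Thévenin) resistance is R_top‖R_bot = 604.6 Ω.
Fractional drop under load = R_th/(R_th + R_L) = 604.6 / (604.6 + 47800) = 0.01249.
So the output falls by 1.25 %.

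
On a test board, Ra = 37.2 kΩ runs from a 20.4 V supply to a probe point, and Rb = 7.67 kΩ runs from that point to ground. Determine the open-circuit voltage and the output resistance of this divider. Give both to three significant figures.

V_th is the open-circuit tap voltage: 20.4 × 7.67/(37.2 + 7.67) = 3.49 V.
With the supply zeroed, Ra and Rb appear in parallel from the tap: R_th = Ra‖Rb = (37.2 × 7.67)/44.87 = 6.36 kΩ.

V_th = 3.49 V, R_th = 6.36 kΩ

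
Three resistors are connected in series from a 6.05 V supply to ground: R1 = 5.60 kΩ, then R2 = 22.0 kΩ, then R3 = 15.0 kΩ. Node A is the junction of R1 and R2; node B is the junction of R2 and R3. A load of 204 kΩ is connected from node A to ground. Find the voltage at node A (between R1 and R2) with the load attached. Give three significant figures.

Below node A the series string R2+R3 = 37.00 kΩ sits in parallel with the 204 kΩ load: 31.32 kΩ.
V_A = 6.05 × 31.32/(5.60 + 31.32) = 5.13 V.

V ≈ 5.13 V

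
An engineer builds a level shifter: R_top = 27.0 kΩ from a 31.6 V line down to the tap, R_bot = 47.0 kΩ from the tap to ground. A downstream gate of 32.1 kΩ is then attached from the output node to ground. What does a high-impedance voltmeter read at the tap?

V_out ≈ 13.1 V

The load sits in parallel with R_bot: R_bot‖R_L = (47.0 × 32.1) / (47.0 + 32.1) = 19.07 kΩ.
V_out = 31.6 × 19.07 / (27.0 + 19.07) = 31.6 × 19.07/46.07 = 13.1 V.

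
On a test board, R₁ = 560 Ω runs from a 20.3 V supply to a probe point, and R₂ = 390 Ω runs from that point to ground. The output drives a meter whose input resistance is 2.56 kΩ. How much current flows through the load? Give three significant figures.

R₂‖R_L = 338.4 Ω; V_out = 20.3 × 338.4/898.4 = 7.647 V.
I_L = V_out / R_L = 7.647 / 2.56 kΩ = 2.99 mA.

I_L ≈ 2.99 mA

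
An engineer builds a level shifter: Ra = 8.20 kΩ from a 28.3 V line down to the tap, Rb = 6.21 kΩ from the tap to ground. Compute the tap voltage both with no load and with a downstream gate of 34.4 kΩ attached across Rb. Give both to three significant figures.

Unloaded: 12.2 V; loaded: 11.1 V

Open-circuit: V = 28.3 × 6.21/(8.20 + 6.21) = 12.2 V.
With the load, Rb becomes Rb‖R_L = 5.260 kΩ, so V = 28.3 × 5.260/13.46 = 11.1 V.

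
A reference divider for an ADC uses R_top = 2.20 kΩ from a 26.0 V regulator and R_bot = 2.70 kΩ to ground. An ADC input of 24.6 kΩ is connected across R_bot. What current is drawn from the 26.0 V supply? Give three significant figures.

R_bot‖R_L = 2.433 kΩ, so the source sees R_top + R_bot‖R_L = 4.633 kΩ.
I = 26.0 V / 4.633 kΩ = 5.61 mA.

I ≈ 5.61 mA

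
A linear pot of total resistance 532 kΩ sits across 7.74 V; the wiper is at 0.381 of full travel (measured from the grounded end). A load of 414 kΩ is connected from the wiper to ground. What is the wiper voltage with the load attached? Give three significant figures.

V ≈ 2.26 V

The wiper splits the pot into (1−α)R = 329.3 kΩ above and αR = 202.7 kΩ below.
Lower section ‖ load = 136.1 kΩ.
V_wiper = 7.74 × 136.1/(329.3 + 136.1) = 2.26 V.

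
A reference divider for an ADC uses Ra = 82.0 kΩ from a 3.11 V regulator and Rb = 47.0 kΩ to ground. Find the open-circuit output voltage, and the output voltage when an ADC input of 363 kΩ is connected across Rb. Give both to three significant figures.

Open-circuit: V = 3.11 × 47.0/(82.0 + 47.0) = 1.13 V.
With the load, Rb becomes Rb‖R_L = 41.61 kΩ, so V = 3.11 × 41.61/123.6 = 1.05 V.

Unloaded: 1.13 V; loaded: 1.05 V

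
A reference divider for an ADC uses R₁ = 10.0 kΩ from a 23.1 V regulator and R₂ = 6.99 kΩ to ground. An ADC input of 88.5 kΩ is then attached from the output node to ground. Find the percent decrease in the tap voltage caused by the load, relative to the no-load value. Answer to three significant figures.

4.44 %

The divider's output (Thévenin) resistance is R₁‖R₂ = 4.114 kΩ.
Fractional drop under load = R_th/(R_th + R_L) = 4.114 / (4.114 + 88.5) = 0.04442.
So the output falls by 4.44 %.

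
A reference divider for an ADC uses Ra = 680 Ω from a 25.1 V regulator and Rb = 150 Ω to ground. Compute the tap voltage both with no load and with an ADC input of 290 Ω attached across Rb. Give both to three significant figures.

Unloaded: 4.54 V; loaded: 3.19 V

Open-circuit: V = 25.1 × 150/(680 + 150) = 4.54 V.
With the load, Rb becomes Rb‖R_L = 98.86 Ω, so V = 25.1 × 98.86/778.9 = 3.19 V.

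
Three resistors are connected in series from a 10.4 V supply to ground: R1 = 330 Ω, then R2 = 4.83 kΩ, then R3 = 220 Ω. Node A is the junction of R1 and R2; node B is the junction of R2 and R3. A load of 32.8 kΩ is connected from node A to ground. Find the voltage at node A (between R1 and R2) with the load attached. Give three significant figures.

V ≈ 9.67 V

Below node A the series string R2+R3 = 5050 Ω sits in parallel with the 32800 Ω load: 4376 Ω.
V_A = 10.4 × 4376/(330 + 4376) = 9.67 V.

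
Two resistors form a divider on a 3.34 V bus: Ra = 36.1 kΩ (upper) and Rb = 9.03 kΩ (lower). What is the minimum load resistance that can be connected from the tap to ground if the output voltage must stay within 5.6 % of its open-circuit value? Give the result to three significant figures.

Output resistance R_th = Ra‖Rb = (36.1 × 9.03)/45.13 = 7.223 kΩ.
The fractional drop is R_th/(R_th + R_L); requiring this ≤ 0.0560 gives R_L ≥ R_th(1/0.0560 − 1) = 7.223 × 16.86 = 122 kΩ.

R_L(min) ≈ 122 kΩ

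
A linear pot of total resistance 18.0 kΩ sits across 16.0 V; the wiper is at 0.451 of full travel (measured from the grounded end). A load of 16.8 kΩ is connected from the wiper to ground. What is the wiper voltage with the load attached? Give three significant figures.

V ≈ 5.70 V

The wiper splits the pot into (1−α)R = 9.882 kΩ above and αR = 8.118 kΩ below.
Lower section ‖ load = 5.473 kΩ.
V_wiper = 16.0 × 5.473/(9.882 + 5.473) = 5.70 V.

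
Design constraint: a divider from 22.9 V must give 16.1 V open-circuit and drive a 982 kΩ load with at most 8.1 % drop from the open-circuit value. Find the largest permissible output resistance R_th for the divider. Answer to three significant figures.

R_th ≤ 86.6 kΩ

Loading drop = R_th/(R_th + R_L) ≤ 0.0810, so R_th ≤ R_L · ε/(1−ε) = 982 kΩ × 0.0810/0.9190 = 86.6 kΩ.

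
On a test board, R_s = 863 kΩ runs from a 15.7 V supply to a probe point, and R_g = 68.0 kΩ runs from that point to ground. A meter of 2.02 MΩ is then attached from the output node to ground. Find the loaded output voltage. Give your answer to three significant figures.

The load sits in parallel with R_g: R_g‖R_L = (68.0 × 2020) / (68.0 + 2020) = 65.79 kΩ.
V_out = 15.7 × 65.79 / (863 + 65.79) = 15.7 × 65.79/928.8 = 1.11 V.

V_out ≈ 1.11 V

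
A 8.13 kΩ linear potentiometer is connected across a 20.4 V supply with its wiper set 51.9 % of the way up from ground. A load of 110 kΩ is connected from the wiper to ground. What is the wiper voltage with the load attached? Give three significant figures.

V ≈ 10.4 V

The wiper splits the pot into (1−α)R = 3.911 kΩ above and αR = 4.219 kΩ below.
Lower section ‖ load = 4.064 kΩ.
V_wiper = 20.4 × 4.064/(3.911 + 4.064) = 10.4 V.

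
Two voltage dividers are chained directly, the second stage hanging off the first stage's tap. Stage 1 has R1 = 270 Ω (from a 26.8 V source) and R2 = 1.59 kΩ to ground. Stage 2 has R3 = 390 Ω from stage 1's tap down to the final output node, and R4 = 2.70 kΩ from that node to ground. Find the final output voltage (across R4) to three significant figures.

Stage 2 presents R3+R4 = 3090 Ω as a load on stage 1's tap.
Stage 1's lower leg becomes R2‖(R3+R4) = 1050 Ω, so V_mid = 26.8 × 1050/1320 = 21.32 V.
Stage 2 is itself unloaded: V_out = V_mid × R4/(R3+R4) = 21.32 × 2700/3090 = 18.6 V.

V_out ≈ 18.6 V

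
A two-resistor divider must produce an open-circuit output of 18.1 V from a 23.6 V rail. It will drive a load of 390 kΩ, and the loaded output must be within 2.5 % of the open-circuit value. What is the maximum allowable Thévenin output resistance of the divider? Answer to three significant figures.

R_th ≤ 10.0 kΩ

Loading drop = R_th/(R_th + R_L) ≤ 0.0250, so R_th ≤ R_L · ε/(1−ε) = 390 kΩ × 0.0250/0.9750 = 10.0 kΩ.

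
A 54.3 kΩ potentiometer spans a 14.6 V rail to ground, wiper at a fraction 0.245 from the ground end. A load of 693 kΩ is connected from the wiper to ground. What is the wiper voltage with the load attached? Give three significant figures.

V ≈ 3.53 V

The wiper splits the pot into (1−α)R = 41.00 kΩ above and αR = 13.30 kΩ below.
Lower section ‖ load = 13.05 kΩ.
V_wiper = 14.6 × 13.05/(41.00 + 13.05) = 3.53 V.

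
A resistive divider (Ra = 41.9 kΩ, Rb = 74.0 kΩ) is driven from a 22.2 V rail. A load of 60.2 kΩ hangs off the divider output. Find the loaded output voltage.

V_out ≈ 9.81 V

The load sits in parallel with Rb: Rb‖R_L = (74.0 × 60.2) / (74.0 + 60.2) = 33.20 kΩ.
V_out = 22.2 × 33.20 / (41.9 + 33.20) = 22.2 × 33.20/75.10 = 9.81 V.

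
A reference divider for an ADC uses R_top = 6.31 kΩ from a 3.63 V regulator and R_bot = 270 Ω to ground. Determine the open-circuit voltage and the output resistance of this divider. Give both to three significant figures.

V_th = 0.149 V, R_th = 259 Ω

V_th is the open-circuit tap voltage: 3.63 × 270/(6310 + 270) = 0.149 V.
With the supply zeroed, R_top and R_bot appear in parallel from the tap: R_th = R_top‖R_bot = (6310 × 270)/6580 = 259 Ω.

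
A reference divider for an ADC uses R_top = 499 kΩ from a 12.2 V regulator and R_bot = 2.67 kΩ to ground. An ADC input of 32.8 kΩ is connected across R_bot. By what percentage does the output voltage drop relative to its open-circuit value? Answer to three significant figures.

7.49 %

The divider's output (Thévenin) resistance is R_top‖R_bot = 2.656 kΩ.
Fractional drop under load = R_th/(R_th + R_L) = 2.656 / (2.656 + 32.8) = 0.07490.
So the output falls by 7.49 %.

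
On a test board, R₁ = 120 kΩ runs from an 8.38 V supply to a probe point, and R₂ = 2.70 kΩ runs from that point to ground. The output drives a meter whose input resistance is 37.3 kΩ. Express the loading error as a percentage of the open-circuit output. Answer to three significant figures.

6.61 %

The divider's output (Thévenin) resistance is R₁‖R₂ = 2.641 kΩ.
Fractional drop under load = R_th/(R_th + R_L) = 2.641 / (2.641 + 37.3) = 0.06611.
So the output falls by 6.61 %.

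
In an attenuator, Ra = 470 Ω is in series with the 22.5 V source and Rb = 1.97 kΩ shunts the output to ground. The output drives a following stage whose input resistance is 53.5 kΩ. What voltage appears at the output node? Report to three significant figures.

The load sits in parallel with Rb: Rb‖R_L = (1970 × 53500) / (1970 + 53500) = 1900 Ω.
V_out = 22.5 × 1900 / (470 + 1900) = 22.5 × 1900/2370 = 18.0 V.

V_out ≈ 18.0 V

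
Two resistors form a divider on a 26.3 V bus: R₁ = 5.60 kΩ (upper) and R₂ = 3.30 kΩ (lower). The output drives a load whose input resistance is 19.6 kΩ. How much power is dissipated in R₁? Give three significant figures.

P ≈ 54.6 mW

Total resistance from the source is R₁ + (R₂‖R_L) = 8.424 kΩ, so I = 26.3/8.424 kΩ = 3.122 mA.
P = I²·R₁ = (3.122 mA)² × 5.60 kΩ = 54.6 mW.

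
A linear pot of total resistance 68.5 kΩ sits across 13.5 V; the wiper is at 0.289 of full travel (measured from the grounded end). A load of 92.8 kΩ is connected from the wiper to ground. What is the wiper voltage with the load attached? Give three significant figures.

V ≈ 3.39 V

The wiper splits the pot into (1−α)R = 48.70 kΩ above and αR = 19.80 kΩ below.
Lower section ‖ load = 16.32 kΩ.
V_wiper = 13.5 × 16.32/(48.70 + 16.32) = 3.39 V.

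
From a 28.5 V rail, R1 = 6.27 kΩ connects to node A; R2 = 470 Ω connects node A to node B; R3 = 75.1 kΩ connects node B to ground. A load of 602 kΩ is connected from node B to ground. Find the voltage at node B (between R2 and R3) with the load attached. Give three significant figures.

At node B, R3 is in parallel with the load: R3‖R_L = 66770 Ω.
Below node A the resistance is R2 + (R3‖R_L) = 67240 Ω, so V_A = 28.5 × 67240/73510 = 26.07 V.
Then V_B = V_A × (R3‖R_L)/(R2 + R3‖R_L) = 26.07 × 66770/67240 = 25.9 V.

V ≈ 25.9 V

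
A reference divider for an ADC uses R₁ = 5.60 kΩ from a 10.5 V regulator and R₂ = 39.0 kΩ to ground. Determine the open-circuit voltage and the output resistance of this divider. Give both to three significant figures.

V_th is the open-circuit tap voltage: 10.5 × 39.0/(5.60 + 39.0) = 9.18 V.
With the supply zeroed, R₁ and R₂ appear in parallel from the tap: R_th = R₁‖R₂ = (5.60 × 39.0)/44.60 = 4.90 kΩ.

V_th = 9.18 V, R_th = 4.90 kΩ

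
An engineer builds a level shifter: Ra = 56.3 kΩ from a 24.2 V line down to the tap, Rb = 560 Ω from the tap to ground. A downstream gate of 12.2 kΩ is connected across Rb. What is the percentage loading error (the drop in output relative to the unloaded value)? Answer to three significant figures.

The divider's output (Thévenin) resistance is Ra‖Rb = 554.5 Ω.
Fractional drop under load = R_th/(R_th + R_L) = 554.5 / (554.5 + 12200) = 0.04347.
So the output falls by 4.35 %.

4.35 %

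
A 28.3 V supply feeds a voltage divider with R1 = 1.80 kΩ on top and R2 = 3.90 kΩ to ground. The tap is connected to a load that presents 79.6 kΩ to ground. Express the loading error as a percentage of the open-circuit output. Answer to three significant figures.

1.52 %

The divider's output (Thévenin) resistance is R1‖R2 = 1.232 kΩ.
Fractional drop under load = R_th/(R_th + R_L) = 1.232 / (1.232 + 79.6) = 0.01524.
So the output falls by 1.52 %.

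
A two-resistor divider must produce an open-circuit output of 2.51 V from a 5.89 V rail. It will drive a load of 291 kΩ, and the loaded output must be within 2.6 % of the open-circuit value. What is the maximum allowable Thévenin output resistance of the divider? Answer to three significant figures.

Loading drop = R_th/(R_th + R_L) ≤ 0.0260, so R_th ≤ R_L · ε/(1−ε) = 291 kΩ × 0.0260/0.9740 = 7.77 kΩ.

R_th ≤ 7.77 kΩ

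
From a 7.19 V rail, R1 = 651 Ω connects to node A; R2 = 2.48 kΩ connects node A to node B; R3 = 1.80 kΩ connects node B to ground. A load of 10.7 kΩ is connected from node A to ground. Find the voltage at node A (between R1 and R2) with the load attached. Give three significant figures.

V ≈ 5.93 V

Below node A the series string R2+R3 = 4280 Ω sits in parallel with the 10700 Ω load: 3057 Ω.
V_A = 7.19 × 3057/(651 + 3057) = 5.93 V.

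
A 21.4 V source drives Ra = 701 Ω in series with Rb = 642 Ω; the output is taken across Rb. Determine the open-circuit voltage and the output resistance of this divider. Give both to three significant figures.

V_th is the open-circuit tap voltage: 21.4 × 642/(701 + 642) = 10.2 V.
With the supply zeroed, Ra and Rb appear in parallel from the tap: R_th = Ra‖Rb = (701 × 642)/1343 = 335 Ω.

V_th = 10.2 V, R_th = 335 Ω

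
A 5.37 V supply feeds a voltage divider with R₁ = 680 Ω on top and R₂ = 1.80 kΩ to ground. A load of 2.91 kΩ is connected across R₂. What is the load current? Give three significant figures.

R₂‖R_L = 1112 Ω; V_out = 5.37 × 1112/1792 = 3.332 V.
I_L = V_out / R_L = 3.332 / 2.91 kΩ = 1.15 mA.

I_L ≈ 1.15 mA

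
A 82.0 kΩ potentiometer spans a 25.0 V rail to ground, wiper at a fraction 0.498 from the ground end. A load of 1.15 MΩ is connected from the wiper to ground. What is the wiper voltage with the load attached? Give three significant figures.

V ≈ 12.2 V

The wiper splits the pot into (1−α)R = 41.16 kΩ above and αR = 40.84 kΩ below.
Lower section ‖ load = 39.44 kΩ.
V_wiper = 25.0 × 39.44/(41.16 + 39.44) = 12.2 V.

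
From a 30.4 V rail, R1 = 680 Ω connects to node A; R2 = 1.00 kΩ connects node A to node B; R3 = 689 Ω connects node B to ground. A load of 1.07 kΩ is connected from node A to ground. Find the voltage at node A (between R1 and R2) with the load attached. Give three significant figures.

V ≈ 14.9 V

Below node A the series string R2+R3 = 1689 Ω sits in parallel with the 1070 Ω load: 655.0 Ω.
V_A = 30.4 × 655.0/(680 + 655.0) = 14.9 V.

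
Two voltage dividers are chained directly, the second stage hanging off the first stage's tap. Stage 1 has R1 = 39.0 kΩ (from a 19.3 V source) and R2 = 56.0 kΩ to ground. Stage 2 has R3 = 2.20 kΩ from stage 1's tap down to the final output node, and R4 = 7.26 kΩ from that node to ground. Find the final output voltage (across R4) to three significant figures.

V_out ≈ 2.55 V

Stage 2 presents R3+R4 = 9.460 kΩ as a load on stage 1's tap.
Stage 1's lower leg becomes R2‖(R3+R4) = 8.093 kΩ, so V_mid = 19.3 × 8.093/47.09 = 3.317 V.
Stage 2 is itself unloaded: V_out = V_mid × R4/(R3+R4) = 3.317 × 7.26/9.460 = 2.55 V.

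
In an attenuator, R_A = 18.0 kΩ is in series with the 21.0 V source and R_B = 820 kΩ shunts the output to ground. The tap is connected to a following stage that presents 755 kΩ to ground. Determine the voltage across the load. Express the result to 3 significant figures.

V_out ≈ 20.1 V

The load sits in parallel with R_B: R_B‖R_L = (820 × 755) / (820 + 755) = 393.1 kΩ.
V_out = 21.0 × 393.1 / (18.0 + 393.1) = 21.0 × 393.1/411.1 = 20.1 V.
(Unloaded it would have been 20.5 V.)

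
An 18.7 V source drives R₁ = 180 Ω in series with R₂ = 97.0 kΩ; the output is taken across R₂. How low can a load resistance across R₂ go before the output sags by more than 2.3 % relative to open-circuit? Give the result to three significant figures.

Output resistance R_th = R₁‖R₂ = (180 × 97000)/97180 = 179.7 Ω.
The fractional drop is R_th/(R_th + R_L); requiring this ≤ 0.0230 gives R_L ≥ R_th(1/0.0230 − 1) = 179.7 × 42.48 = 7.63 kΩ.

R_L(min) ≈ 7.63 kΩ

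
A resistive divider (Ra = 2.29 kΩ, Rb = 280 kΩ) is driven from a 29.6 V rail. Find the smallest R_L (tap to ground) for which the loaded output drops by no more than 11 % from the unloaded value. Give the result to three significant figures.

R_L(min) ≈ 18.4 kΩ

Output resistance R_th = Ra‖Rb = (2.29 × 280)/282.3 = 2.271 kΩ.
The fractional drop is R_th/(R_th + R_L); requiring this ≤ 0.110 gives R_L ≥ R_th(1/0.110 − 1) = 2.271 × 8.091 = 18.4 kΩ.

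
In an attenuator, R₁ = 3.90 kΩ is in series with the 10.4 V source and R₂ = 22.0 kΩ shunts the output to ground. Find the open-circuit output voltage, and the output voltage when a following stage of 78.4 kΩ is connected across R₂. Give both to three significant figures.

Unloaded: 8.83 V; loaded: 8.48 V

Open-circuit: V = 10.4 × 22.0/(3.90 + 22.0) = 8.83 V.
With the load, R₂ becomes R₂‖R_L = 17.18 kΩ, so V = 10.4 × 17.18/21.08 = 8.48 V.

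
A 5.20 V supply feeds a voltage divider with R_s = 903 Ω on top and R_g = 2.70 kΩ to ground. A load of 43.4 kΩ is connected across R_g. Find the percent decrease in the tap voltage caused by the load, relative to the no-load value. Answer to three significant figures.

The divider's output (Thévenin) resistance is R_s‖R_g = 676.7 Ω.
Fractional drop under load = R_th/(R_th + R_L) = 676.7 / (676.7 + 43400) = 0.01535.
So the output falls by 1.54 %.

1.54 %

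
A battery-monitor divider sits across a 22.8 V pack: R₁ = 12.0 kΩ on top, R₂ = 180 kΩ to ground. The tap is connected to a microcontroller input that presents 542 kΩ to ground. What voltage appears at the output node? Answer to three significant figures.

The load sits in parallel with R₂: R₂‖R_L = (180 × 542) / (180 + 542) = 135.1 kΩ.
V_out = 22.8 × 135.1 / (12.0 + 135.1) = 22.8 × 135.1/147.1 = 20.9 V.
(Unloaded it would have been 21.4 V.)

V_out ≈ 20.9 V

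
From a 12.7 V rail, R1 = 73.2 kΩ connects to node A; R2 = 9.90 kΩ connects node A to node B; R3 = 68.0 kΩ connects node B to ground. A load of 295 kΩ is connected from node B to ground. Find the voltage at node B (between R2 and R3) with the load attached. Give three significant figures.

V ≈ 5.07 V

At node B, R3 is in parallel with the load: R3‖R_L = 55.26 kΩ.
Below node A the resistance is R2 + (R3‖R_L) = 65.16 kΩ, so V_A = 12.7 × 65.16/138.4 = 5.981 V.
Then V_B = V_A × (R3‖R_L)/(R2 + R3‖R_L) = 5.981 × 55.26/65.16 = 5.07 V.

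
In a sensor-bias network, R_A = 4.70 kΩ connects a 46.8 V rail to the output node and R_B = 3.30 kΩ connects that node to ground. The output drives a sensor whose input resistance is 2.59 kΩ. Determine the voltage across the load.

V_out ≈ 11.0 V

The load sits in parallel with R_B: R_B‖R_L = (3.30 × 2.59) / (3.30 + 2.59) = 1.451 kΩ.
V_out = 46.8 × 1.451 / (4.70 + 1.451) = 46.8 × 1.451/6.151 = 11.0 V.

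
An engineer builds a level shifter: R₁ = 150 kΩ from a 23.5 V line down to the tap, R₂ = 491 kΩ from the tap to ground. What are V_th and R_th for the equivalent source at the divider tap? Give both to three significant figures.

V_th = 18.0 V, R_th = 115 kΩ

V_th is the open-circuit tap voltage: 23.5 × 491/(150 + 491) = 18.0 V.
With the supply zeroed, R₁ and R₂ appear in parallel from the tap: R_th = R₁‖R₂ = (150 × 491)/641.0 = 115 kΩ.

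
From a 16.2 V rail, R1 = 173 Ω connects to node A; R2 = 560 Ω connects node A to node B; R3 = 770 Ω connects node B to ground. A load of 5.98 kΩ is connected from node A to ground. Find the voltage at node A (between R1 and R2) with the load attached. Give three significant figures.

Below node A the series string R2+R3 = 1330 Ω sits in parallel with the 5980 Ω load: 1088 Ω.
V_A = 16.2 × 1088/(173 + 1088) = 14.0 V.

V ≈ 14.0 V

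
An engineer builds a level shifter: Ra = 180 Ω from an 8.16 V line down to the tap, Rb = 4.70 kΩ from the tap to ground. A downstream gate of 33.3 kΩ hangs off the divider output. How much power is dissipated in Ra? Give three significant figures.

Total resistance from the source is Ra + (Rb‖R_L) = 4299 Ω, so I = 8.16/4299 Ω = 1.898 mA.
P = I²·Ra = (1.898 mA)² × 180 Ω = 0.649 mW.

P ≈ 0.649 mW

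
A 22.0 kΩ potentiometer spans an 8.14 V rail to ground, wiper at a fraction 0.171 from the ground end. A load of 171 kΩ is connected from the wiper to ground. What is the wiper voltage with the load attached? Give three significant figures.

The wiper splits the pot into (1−α)R = 18.24 kΩ above and αR = 3.762 kΩ below.
Lower section ‖ load = 3.681 kΩ.
V_wiper = 8.14 × 3.681/(18.24 + 3.681) = 1.37 V.

V ≈ 1.37 V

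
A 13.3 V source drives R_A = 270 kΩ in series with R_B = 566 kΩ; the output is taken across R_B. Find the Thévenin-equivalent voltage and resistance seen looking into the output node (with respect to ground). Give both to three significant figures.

V_th = 9.00 V, R_th = 183 kΩ

V_th is the open-circuit tap voltage: 13.3 × 566/(270 + 566) = 9.00 V.
With the supply zeroed, R_A and R_B appear in parallel from the tap: R_th = R_A‖R_B = (270 × 566)/836.0 = 183 kΩ.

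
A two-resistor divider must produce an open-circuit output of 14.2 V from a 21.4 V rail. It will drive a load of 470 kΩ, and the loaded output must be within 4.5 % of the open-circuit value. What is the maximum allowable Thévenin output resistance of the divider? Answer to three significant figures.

Loading drop = R_th/(R_th + R_L) ≤ 0.0450, so R_th ≤ R_L · ε/(1−ε) = 470 kΩ × 0.0450/0.9550 = 22.1 kΩ.

R_th ≤ 22.1 kΩ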